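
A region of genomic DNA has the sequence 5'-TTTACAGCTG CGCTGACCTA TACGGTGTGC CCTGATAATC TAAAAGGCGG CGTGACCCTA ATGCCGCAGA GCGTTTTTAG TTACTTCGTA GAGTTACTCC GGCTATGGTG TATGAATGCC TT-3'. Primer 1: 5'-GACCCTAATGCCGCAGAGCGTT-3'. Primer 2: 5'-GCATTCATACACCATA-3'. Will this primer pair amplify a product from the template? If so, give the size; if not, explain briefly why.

Primer 1 (GACCCTAATGCCGCAGAGCGTT) matches the top strand at positions 54–75; it acts as a forward primer.
Primer 2's reverse complement is TATGGTGTATGAATGC, matching the top strand at positions 104–119; it acts as a reverse primer.
The 3' ends face each other across positions 54–119, giving a 66 bp product.

Yes — a 66 bp product.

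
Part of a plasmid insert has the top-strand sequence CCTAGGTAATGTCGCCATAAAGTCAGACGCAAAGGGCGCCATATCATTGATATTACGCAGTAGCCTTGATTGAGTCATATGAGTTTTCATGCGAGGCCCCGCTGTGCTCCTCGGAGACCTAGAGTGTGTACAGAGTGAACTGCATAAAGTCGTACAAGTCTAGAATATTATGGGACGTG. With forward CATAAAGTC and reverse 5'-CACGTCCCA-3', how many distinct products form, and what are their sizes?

Two products: 164 bp, 37 bp

The forward primer CATAAAGTC matches the top strand at positions 16–24, 143–151.
The reverse primer's reverse complement is TGGGACGTG, matching at positions 171–179.
Each forward site pairs with the reverse site to give a product ending at position 179: sizes 164, 37 bp.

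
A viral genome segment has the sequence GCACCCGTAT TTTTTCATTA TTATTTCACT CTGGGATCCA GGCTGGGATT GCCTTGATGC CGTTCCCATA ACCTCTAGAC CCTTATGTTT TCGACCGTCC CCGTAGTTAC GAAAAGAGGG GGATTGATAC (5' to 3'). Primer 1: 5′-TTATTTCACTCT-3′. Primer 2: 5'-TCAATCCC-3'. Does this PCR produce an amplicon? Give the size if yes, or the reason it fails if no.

Yes — a 107 bp product.

Primer 1 (TTATTTCACTCT) matches the top strand at positions 21–32; it acts as a forward primer.
Primer 2's reverse complement is GGGATTGA, matching the top strand at positions 120–127; it acts as a reverse primer.
The 3' ends face each other across positions 21–127, giving a 107 bp product.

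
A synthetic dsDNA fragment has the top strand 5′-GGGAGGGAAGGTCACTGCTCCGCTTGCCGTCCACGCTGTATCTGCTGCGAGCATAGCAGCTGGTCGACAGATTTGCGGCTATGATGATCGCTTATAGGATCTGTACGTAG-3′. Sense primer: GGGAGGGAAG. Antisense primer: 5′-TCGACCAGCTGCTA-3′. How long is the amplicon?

67 bp

The forward primer matches the template at positions 1–10.
Taking the reverse complement of TCGACCAGCTGCTA gives TAGCAGCTGGTCGA, found at positions 54–67 on the template; the primer anneals here to the top strand with its 3' end pointing upstream.
Amplicon spans positions 1–67: 67 bp.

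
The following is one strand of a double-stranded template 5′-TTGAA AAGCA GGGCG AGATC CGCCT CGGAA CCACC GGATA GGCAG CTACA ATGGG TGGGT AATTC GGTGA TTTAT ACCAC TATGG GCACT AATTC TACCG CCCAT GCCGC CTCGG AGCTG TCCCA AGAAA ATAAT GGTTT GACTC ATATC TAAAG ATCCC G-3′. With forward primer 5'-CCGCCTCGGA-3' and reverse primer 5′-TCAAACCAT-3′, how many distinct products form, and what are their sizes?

The forward primer CCGCCTCGGA matches the top strand at positions 20–29, 107–116.
The reverse primer's reverse complement is ATGGTTTGA, matching at positions 134–142.
Each forward site pairs with the reverse site to give a product ending at position 142: sizes 123, 36 bp.

Two products: 123 bp, 36 bp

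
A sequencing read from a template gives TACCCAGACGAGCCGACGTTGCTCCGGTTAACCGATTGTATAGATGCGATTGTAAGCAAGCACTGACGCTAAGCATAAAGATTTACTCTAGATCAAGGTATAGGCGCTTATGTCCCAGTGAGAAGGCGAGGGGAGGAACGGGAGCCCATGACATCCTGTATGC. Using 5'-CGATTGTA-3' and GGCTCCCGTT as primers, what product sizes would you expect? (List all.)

The forward primer CGATTGTA matches the top strand at positions 33–40, 47–54.
The reverse primer's reverse complement is AACGGGAGCC, matching at positions 137–146.
Each forward site pairs with the reverse site to give a product ending at position 146: sizes 114, 100 bp.

114 bp, 100 bp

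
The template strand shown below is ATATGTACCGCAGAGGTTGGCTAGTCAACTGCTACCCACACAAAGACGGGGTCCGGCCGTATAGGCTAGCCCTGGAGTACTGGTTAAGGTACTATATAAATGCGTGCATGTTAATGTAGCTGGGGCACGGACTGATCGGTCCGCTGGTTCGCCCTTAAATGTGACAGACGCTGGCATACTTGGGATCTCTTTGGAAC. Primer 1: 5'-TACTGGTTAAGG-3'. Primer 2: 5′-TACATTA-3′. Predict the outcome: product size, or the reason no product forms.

Yes — a 41 bp product.

Primer 1 (TACTGGTTAAGG) matches the top strand at positions 78–89; it acts as a forward primer.
Primer 2's reverse complement is TAATGTA, matching the top strand at positions 112–118; it acts as a reverse primer.
The 3' ends face each other across positions 78–118, giving a 41 bp product.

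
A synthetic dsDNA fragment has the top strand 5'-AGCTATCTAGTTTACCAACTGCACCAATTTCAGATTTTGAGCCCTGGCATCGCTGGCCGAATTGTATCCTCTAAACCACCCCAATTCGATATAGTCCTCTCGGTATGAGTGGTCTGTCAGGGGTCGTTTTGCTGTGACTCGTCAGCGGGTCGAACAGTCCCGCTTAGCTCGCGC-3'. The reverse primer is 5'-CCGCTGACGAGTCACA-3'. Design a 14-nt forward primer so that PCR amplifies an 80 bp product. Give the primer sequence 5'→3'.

5'-CTCTAAACCACCCC-3'

The reverse primer's reverse complement TGTGACTCGTCAGCGG matches the template at positions 133–148, so the product ends at position 148.
An 80 bp product then starts at position 148 − 80 + 1 = 69.
The forward primer is identical to the top strand there: CTCTAAACCACCCC.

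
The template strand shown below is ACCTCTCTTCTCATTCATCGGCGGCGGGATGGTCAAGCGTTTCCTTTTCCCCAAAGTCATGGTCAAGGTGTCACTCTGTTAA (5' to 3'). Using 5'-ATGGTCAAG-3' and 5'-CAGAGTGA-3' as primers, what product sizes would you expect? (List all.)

The forward primer ATGGTCAAG matches the top strand at positions 29–37, 59–67.
The reverse primer's reverse complement is TCACTCTG, matching at positions 71–78.
Each forward site pairs with the reverse site to give a product ending at position 78: sizes 50, 20 bp.

50 bp, 20 bp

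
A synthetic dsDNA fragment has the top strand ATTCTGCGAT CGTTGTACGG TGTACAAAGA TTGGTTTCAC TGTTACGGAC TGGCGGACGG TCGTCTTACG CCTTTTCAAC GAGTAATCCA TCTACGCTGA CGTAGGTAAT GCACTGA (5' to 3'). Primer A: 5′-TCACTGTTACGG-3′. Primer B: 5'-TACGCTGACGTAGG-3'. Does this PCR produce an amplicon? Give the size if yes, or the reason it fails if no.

No product — both primers anneal to the same strand and extend in the same direction.

Primer A (TCACTGTTACGG) matches the top strand at positions 37–48 (3' end points downstream).
Primer B (TACGCTGACGTAGG) also matches the top strand directly, at positions 93–106 — its reverse complement CCTACGTCAGCGTA is not present.
Both primers anneal to the bottom strand with 3' ends pointing the same way, so neither can prime synthesis back toward the other.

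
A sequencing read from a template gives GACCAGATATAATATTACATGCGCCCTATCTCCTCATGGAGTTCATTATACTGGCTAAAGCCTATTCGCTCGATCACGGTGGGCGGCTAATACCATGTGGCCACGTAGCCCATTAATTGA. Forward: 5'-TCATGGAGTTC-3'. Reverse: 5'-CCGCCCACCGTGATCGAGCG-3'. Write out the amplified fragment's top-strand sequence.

5'-TCATGGAGTTCATTATACTGGCTAAAGCCTATTCGCTCGATCACGGTGGGCGG-3'

Scanning the template, TCATGGAGTTC occurs at positions 34–44; this primer anneals to the bottom strand there with its 3' end pointing downstream.
Reverse complement of the reverse primer: CGCTCGATCACGGTGGGCGG. This occurs on the top strand at positions 67–86.
The product is the template from position 34 through 86 (53 bp).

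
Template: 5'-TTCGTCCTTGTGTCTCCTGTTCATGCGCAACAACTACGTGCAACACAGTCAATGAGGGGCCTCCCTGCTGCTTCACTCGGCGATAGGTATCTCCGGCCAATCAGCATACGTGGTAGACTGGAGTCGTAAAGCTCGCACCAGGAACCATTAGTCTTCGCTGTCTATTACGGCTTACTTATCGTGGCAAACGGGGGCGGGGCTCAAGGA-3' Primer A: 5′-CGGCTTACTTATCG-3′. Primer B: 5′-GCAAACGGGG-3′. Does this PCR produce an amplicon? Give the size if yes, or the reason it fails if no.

No product — both primers anneal to the same strand and extend in the same direction.

Primer A (CGGCTTACTTATCG) matches the top strand at positions 168–181 (3' end points downstream).
Primer B (GCAAACGGGG) also matches the top strand directly, at positions 184–193 — its reverse complement CCCCGTTTGC is not present.
Both primers anneal to the bottom strand with 3' ends pointing the same way, so neither can prime synthesis back toward the other.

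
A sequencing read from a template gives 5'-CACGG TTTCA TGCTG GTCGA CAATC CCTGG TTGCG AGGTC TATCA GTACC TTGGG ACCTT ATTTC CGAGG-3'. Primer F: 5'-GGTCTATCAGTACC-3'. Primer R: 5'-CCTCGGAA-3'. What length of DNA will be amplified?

The forward primer matches the template at positions 37–50.
Reverse complement of the reverse primer: TTCCGAGG. This occurs on the top strand at positions 63–70.
The product runs from position 37 to position 70, so its length is 70 − 37 + 1 = 34 bp.

34 bp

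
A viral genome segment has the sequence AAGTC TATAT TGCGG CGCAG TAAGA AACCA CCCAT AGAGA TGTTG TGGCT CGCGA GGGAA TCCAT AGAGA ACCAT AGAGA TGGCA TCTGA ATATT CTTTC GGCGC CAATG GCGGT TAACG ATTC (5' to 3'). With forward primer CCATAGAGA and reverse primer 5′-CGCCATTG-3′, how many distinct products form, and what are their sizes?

The forward primer CCATAGAGA matches the top strand at positions 32–40, 62–70, 72–80.
The reverse primer's reverse complement is CAATGGCG, matching at positions 106–113.
Each forward site pairs with the reverse site to give a product ending at position 113: sizes 82, 52, 42 bp.

Three products: 82 bp, 52 bp, 42 bp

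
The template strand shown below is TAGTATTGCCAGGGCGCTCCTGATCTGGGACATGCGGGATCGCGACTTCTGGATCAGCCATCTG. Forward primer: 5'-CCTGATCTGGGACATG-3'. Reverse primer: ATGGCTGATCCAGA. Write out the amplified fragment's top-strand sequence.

5'-CCTGATCTGGGACATGCGGGATCGCGACTTCTGGATCAGCCAT-3'

Forward primer CCTGATCTGGGACATG is found on the top strand at positions 19–34.
The reverse primer's reverse complement is TCTGGATCAGCCAT, which matches the template at positions 48–61.
The product is the template from position 19 through 61 (43 bp).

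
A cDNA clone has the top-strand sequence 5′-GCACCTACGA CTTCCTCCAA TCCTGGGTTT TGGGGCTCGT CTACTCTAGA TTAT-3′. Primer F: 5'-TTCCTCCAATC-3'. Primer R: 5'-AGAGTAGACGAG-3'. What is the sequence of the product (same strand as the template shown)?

The forward primer matches the template at positions 12–22.
Reverse complement of the reverse primer: CTCGTCTACTCT. This occurs on the top strand at positions 36–47.
The product is the template from position 12 through 47 (36 bp).

5'-TTCCTCCAATCCTGGGTTTTGGGGCTCGTCTACTCT-3'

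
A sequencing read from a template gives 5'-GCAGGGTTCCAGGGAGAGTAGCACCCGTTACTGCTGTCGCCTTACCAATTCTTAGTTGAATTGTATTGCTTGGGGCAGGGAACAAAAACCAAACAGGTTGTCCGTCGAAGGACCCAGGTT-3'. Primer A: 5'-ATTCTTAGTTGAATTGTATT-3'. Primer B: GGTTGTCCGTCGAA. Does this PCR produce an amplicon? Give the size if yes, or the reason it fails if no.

No product — both primers anneal to the same strand and extend in the same direction.

Primer A (ATTCTTAGTTGAATTGTATT) matches the top strand at positions 48–67 (3' end points downstream).
Primer B (GGTTGTCCGTCGAA) also matches the top strand directly, at positions 96–109 — its reverse complement TTCGACGGACAACC is not present.
Both primers anneal to the bottom strand with 3' ends pointing the same way, so neither can prime synthesis back toward the other.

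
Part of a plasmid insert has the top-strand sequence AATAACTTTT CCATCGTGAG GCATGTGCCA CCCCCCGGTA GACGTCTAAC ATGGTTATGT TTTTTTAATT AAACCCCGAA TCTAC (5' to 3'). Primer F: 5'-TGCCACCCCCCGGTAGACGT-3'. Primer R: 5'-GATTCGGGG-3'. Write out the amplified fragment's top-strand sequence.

The forward primer matches the template at positions 26–45.
Reverse complement of the reverse primer: CCCCGAATC. This occurs on the top strand at positions 74–82.
The product is the template from position 26 through 82 (57 bp).

5'-TGCCACCCCCCGGTAGACGTCTAACATGGTTATGTTTTTTTAATTAAACCCCGAATC-3'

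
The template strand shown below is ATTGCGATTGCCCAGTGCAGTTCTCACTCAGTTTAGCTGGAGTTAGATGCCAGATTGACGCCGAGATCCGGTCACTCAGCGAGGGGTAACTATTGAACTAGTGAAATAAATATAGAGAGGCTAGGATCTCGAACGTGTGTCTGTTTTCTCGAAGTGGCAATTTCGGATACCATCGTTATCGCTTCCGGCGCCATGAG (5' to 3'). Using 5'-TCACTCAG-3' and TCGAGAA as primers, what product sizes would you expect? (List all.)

129 bp, 81 bp

The forward primer TCACTCAG matches the top strand at positions 24–31, 72–79.
The reverse primer's reverse complement is TTCTCGA, matching at positions 146–152.
Each forward site pairs with the reverse site to give a product ending at position 152: sizes 129, 81 bp.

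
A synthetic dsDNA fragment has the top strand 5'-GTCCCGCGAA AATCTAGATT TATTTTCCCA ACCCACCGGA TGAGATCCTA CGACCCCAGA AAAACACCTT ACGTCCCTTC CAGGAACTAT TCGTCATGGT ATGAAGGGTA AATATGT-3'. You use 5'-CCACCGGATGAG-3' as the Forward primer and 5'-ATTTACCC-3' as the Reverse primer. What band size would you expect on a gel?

Forward primer CCACCGGATGAG is found on the top strand at positions 33–44.
Taking the reverse complement of ATTTACCC gives GGGTAAAT, found at positions 106–113 on the template; the primer anneals here to the top strand with its 3' end pointing upstream.
The product runs from position 33 to position 113, so its length is 113 − 33 + 1 = 81 bp.

81 bp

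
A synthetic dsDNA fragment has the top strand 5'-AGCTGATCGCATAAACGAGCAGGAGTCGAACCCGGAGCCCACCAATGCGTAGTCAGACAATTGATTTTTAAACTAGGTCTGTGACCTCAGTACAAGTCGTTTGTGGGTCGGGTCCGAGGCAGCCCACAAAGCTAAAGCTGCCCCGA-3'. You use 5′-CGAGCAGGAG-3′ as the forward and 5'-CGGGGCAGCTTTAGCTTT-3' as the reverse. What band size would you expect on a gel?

130 bp

Scanning the template, CGAGCAGGAG occurs at positions 16–25; this primer anneals to the bottom strand there with its 3' end pointing downstream.
The reverse primer's reverse complement is AAAGCTAAAGCTGCCCCG, which matches the template at positions 128–145.
Amplicon spans positions 16–145: 130 bp.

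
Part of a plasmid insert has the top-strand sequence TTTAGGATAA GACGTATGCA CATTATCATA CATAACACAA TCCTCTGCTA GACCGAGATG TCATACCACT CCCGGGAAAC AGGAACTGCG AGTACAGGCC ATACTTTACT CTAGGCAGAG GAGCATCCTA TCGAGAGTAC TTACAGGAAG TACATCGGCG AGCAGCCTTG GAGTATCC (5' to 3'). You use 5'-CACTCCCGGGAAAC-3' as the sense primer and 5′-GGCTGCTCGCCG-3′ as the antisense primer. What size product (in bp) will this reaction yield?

The forward primer matches the template at positions 67–80.
Taking the reverse complement of GGCTGCTCGCCG gives CGGCGAGCAGCC, found at positions 156–167 on the template; the primer anneals here to the top strand with its 3' end pointing upstream.
Product length = (reverse-primer end) − (forward-primer start) + 1 = 167 − 67 + 1 = 101 bp.

101 bp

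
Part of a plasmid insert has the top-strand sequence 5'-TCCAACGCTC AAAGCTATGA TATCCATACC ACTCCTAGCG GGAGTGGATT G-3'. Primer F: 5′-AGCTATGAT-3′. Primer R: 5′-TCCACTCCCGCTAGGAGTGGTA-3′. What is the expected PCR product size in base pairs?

The forward primer matches the template at positions 13–21.
The reverse primer's reverse complement is TACCACTCCTAGCGGGAGTGGA, which matches the template at positions 27–48.
Amplicon spans positions 13–48: 36 bp.

36 bp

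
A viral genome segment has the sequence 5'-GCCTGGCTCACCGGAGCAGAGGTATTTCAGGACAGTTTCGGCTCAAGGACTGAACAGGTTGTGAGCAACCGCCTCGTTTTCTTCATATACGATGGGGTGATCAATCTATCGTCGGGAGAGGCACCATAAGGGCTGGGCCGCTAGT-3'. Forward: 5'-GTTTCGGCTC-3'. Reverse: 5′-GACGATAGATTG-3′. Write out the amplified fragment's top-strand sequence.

5'-GTTTCGGCTCAAGGACTGAACAGGTTGTGAGCAACCGCCTCGTTTTCTTCATATACGATGGGGTGATCAATCTATCGTC-3'

Scanning the template, GTTTCGGCTC occurs at positions 35–44; this primer anneals to the bottom strand there with its 3' end pointing downstream.
The reverse primer's reverse complement is CAATCTATCGTC, which matches the template at positions 102–113.
The product is the template from position 35 through 113 (79 bp).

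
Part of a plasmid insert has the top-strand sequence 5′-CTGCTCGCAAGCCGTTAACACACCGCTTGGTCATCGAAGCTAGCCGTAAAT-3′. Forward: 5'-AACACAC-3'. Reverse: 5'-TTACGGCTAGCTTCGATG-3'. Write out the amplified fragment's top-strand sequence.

5'-AACACACCGCTTGGTCATCGAAGCTAGCCGTAA-3'

The forward primer matches the template at positions 17–23.
The reverse primer's reverse complement is CATCGAAGCTAGCCGTAA, which matches the template at positions 32–49.
The product is the template from position 17 through 49 (33 bp).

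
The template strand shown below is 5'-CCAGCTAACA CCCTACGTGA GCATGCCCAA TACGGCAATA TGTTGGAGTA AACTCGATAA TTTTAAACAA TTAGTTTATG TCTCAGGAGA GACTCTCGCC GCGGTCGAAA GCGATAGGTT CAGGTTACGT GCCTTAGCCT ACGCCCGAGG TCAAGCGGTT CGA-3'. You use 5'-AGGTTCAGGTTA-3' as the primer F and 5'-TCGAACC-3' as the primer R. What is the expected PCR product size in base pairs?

The forward primer matches the template at positions 116–127.
Taking the reverse complement of TCGAACC gives GGTTCGA, found at positions 157–163 on the template; the primer anneals here to the top strand with its 3' end pointing upstream.
Amplicon spans positions 116–163: 48 bp.

48 bp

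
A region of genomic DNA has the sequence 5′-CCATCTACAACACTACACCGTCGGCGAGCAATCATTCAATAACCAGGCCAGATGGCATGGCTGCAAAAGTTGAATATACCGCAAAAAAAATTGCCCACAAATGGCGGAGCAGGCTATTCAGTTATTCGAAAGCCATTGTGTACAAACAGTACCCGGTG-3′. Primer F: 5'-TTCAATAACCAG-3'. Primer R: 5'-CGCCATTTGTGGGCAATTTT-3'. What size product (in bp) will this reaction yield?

Forward primer TTCAATAACCAG is found on the top strand at positions 35–46.
Reverse complement of the reverse primer: AAAATTGCCCACAAATGGCG. This occurs on the top strand at positions 87–106.
Amplicon spans positions 35–106: 72 bp.

72 bp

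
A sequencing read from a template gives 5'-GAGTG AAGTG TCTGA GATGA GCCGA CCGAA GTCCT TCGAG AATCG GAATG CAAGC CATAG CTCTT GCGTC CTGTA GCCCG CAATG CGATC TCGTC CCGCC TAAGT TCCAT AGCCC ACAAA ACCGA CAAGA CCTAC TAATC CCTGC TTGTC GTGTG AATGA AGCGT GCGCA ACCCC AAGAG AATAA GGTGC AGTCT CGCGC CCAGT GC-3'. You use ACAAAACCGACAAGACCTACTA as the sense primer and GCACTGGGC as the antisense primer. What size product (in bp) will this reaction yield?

Forward primer ACAAAACCGACAAGACCTACTA is found on the top strand at positions 116–137.
Taking the reverse complement of GCACTGGGC gives GCCCAGTGC, found at positions 199–207 on the template; the primer anneals here to the top strand with its 3' end pointing upstream.
Product length = (reverse-primer end) − (forward-primer start) + 1 = 207 − 116 + 1 = 92 bp.

92 bp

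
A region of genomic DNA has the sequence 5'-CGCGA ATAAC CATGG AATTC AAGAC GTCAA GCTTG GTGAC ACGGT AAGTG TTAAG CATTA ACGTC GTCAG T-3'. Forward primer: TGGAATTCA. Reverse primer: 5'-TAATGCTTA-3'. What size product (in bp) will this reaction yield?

48 bp

Scanning the template, TGGAATTCA occurs at positions 13–21; this primer anneals to the bottom strand there with its 3' end pointing downstream.
Reverse complement of the reverse primer: TAAGCATTA. This occurs on the top strand at positions 52–60.
Amplicon spans positions 13–60: 48 bp.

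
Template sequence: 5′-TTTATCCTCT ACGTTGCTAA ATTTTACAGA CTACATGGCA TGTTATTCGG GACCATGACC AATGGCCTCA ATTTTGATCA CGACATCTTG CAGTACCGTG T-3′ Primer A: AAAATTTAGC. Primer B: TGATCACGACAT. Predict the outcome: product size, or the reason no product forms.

No product — the primers' 3' ends point away from each other.

Primer A (AAAATTTAGC) has reverse complement GCTAAATTTT, which matches the top strand at positions 16–25; primer A anneals to the top strand there with its 3' end pointing upstream toward position 16.
Primer B (TGATCACGACAT) matches the top strand directly at positions 75–86; it anneals to the bottom strand with its 3' end pointing downstream toward position 86.
The 3' ends diverge (primer A extends toward position 1, primer B toward position 101), so the primers never converge on a shared product.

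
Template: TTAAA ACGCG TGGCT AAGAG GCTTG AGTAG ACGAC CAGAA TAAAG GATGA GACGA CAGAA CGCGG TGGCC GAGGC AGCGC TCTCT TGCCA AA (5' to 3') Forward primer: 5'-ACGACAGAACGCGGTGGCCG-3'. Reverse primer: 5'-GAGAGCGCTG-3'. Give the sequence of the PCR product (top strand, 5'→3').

Forward primer ACGACAGAACGCGGTGGCCG is found on the top strand at positions 52–71.
Reverse complement of the reverse primer: CAGCGCTCTC. This occurs on the top strand at positions 75–84.
The product is the template from position 52 through 84 (33 bp).

5'-ACGACAGAACGCGGTGGCCGAGGCAGCGCTCTC-3'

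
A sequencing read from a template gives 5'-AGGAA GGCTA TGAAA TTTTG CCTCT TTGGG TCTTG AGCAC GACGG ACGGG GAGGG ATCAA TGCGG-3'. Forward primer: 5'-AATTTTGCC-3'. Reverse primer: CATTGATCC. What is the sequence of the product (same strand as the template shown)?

5'-AATTTTGCCTCTTTGGGTCTTGAGCACGACGGACGGGGAGGGATCAATG-3'

The forward primer matches the template at positions 14–22.
Taking the reverse complement of CATTGATCC gives GGATCAATG, found at positions 54–62 on the template; the primer anneals here to the top strand with its 3' end pointing upstream.
The product is the template from position 14 through 62 (49 bp).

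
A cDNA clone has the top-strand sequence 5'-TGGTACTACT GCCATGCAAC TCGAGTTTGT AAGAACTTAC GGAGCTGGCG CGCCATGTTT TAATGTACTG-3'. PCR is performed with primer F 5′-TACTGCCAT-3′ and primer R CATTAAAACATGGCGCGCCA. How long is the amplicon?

59 bp

Scanning the template, TACTGCCAT occurs at positions 7–15; this primer anneals to the bottom strand there with its 3' end pointing downstream.
Reverse complement of the reverse primer: TGGCGCGCCATGTTTTAATG. This occurs on the top strand at positions 46–65.
The product runs from position 7 to position 65, so its length is 65 − 7 + 1 = 59 bp.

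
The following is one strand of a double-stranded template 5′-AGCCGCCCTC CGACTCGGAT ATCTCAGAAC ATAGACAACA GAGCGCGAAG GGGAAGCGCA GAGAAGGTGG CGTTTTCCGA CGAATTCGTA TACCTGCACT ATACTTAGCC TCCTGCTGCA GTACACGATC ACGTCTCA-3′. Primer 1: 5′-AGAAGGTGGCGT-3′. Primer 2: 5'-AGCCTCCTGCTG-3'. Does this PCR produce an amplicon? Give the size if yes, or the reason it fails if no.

Primer 1 (AGAAGGTGGCGT) matches the top strand at positions 62–73 (3' end points downstream).
Primer 2 (AGCCTCCTGCTG) also matches the top strand directly, at positions 107–118 — its reverse complement CAGCAGGAGGCT is not present.
Both primers anneal to the bottom strand with 3' ends pointing the same way, so neither can prime synthesis back toward the other.

No product — both primers anneal to the same strand and extend in the same direction.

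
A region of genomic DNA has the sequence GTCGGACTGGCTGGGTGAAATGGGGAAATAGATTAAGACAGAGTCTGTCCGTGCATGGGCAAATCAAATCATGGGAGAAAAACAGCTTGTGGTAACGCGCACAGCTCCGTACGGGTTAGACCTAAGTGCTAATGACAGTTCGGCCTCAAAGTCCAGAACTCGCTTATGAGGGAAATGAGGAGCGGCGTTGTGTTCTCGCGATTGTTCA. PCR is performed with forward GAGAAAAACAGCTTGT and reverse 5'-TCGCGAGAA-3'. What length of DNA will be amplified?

127 bp

Scanning the template, GAGAAAAACAGCTTGT occurs at positions 75–90; this primer anneals to the bottom strand there with its 3' end pointing downstream.
The reverse primer's reverse complement is TTCTCGCGA, which matches the template at positions 193–201.
The product runs from position 75 to position 201, so its length is 201 − 75 + 1 = 127 bp.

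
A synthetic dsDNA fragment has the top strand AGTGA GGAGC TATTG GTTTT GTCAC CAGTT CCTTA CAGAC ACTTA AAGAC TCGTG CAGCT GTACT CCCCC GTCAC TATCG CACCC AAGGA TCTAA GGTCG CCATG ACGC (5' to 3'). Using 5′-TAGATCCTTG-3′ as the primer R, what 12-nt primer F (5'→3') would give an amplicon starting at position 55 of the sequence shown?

5'-GCAGCTGTACTC-3'

The reverse primer's reverse complement CAAGGATCTA matches the template at positions 85–94; the product starts at position 55.
The forward primer is identical to the top strand over positions 55–66: GCAGCTGTACTC.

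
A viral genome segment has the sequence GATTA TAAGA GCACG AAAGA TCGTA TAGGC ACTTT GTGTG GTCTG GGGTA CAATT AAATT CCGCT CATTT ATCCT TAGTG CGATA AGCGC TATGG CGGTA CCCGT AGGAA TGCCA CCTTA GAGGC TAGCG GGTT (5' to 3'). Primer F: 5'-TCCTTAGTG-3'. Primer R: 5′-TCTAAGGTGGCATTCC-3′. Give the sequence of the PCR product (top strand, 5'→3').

5'-TCCTTAGTGCGATAAGCGCTATGGCGGTACCCGTAGGAATGCCACCTTAGA-3'

Scanning the template, TCCTTAGTG occurs at positions 72–80; this primer anneals to the bottom strand there with its 3' end pointing downstream.
The reverse primer's reverse complement is GGAATGCCACCTTAGA, which matches the template at positions 107–122.
The product is the template from position 72 through 122 (51 bp).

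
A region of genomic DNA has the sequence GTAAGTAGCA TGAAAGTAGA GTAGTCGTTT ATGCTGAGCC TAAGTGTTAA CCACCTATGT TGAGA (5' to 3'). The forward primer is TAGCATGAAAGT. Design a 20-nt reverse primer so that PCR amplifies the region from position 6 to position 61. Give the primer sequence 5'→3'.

The product's 3' end on the top strand is position 61.
The reverse primer anneals to the top strand over positions 42–61, i.e. to AAGTGTTAACCACCTATGTT.
Its sequence written 5'→3' is the reverse complement: AACATAGGTGGTTAACACTT.

5'-AACATAGGTGGTTAACACTT-3'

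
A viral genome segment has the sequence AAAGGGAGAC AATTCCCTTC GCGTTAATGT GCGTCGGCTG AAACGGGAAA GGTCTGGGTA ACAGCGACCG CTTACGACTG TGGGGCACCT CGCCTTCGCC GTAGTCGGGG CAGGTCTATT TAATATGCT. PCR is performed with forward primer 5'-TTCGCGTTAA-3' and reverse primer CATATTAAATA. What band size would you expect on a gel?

Scanning the template, TTCGCGTTAA occurs at positions 18–27; this primer anneals to the bottom strand there with its 3' end pointing downstream.
Taking the reverse complement of CATATTAAATA gives TATTTAATATG, found at positions 117–127 on the template; the primer anneals here to the top strand with its 3' end pointing upstream.
The product runs from position 18 to position 127, so its length is 127 − 18 + 1 = 110 bp.

110 bp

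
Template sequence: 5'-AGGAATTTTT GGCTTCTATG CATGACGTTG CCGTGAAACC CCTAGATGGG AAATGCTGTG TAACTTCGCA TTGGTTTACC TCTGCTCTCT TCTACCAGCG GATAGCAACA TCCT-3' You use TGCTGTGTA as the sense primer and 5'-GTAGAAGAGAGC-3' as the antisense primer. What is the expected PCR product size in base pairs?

42 bp

Scanning the template, TGCTGTGTA occurs at positions 54–62; this primer anneals to the bottom strand there with its 3' end pointing downstream.
Reverse complement of the reverse primer: GCTCTCTTCTAC. This occurs on the top strand at positions 84–95.
Product length = (reverse-primer end) − (forward-primer start) + 1 = 95 − 54 + 1 = 42 bp.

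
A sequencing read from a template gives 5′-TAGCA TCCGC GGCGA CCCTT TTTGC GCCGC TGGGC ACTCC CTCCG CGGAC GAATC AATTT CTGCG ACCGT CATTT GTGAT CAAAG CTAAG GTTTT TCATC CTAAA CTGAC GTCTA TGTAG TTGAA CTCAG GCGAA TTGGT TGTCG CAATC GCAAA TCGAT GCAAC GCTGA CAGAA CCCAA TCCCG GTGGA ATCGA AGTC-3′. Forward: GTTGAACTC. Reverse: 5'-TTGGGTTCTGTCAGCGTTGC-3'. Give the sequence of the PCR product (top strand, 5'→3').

Forward primer GTTGAACTC is found on the top strand at positions 120–128.
Taking the reverse complement of TTGGGTTCTGTCAGCGTTGC gives GCAACGCTGACAGAACCCAA, found at positions 161–180 on the template; the primer anneals here to the top strand with its 3' end pointing upstream.
The product is the template from position 120 through 180 (61 bp).

5'-GTTGAACTCAGGCGAATTGGTTGTCGCAATCGCAAATCGATGCAACGCTGACAGAACCCAA-3'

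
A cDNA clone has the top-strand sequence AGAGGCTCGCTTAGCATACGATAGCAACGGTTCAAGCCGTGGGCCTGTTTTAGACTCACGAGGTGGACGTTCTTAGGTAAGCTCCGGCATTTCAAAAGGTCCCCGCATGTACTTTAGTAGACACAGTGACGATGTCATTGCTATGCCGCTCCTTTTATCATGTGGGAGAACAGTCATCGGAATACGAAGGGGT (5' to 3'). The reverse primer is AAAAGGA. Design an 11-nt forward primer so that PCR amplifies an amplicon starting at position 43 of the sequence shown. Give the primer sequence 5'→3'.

5'-GCCTGTTTTAG-3'

The reverse primer's reverse complement TCCTTTT matches the template at positions 150–156; the product starts at position 43.
The forward primer is identical to the top strand over positions 43–53: GCCTGTTTTAG.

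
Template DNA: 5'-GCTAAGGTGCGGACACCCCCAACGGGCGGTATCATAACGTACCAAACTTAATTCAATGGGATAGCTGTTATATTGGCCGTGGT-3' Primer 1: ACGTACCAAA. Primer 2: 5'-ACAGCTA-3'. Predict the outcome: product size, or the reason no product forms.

Primer 1 (ACGTACCAAA) matches the top strand at positions 37–46; it acts as a forward primer.
Primer 2's reverse complement is TAGCTGT, matching the top strand at positions 62–68; it acts as a reverse primer.
The 3' ends face each other across positions 37–68, giving a 32 bp product.

Yes — a 32 bp product.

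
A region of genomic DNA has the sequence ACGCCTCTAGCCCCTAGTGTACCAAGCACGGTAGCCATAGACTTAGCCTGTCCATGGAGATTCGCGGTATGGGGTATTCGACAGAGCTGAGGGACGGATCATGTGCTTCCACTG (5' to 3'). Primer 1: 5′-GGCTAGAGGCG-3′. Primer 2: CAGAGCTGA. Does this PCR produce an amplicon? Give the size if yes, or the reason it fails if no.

Primer 1 (GGCTAGAGGCG) has reverse complement CGCCTCTAGCC, which matches the top strand at positions 2–12; primer 1 anneals to the top strand there with its 3' end pointing upstream toward position 2.
Primer 2 (CAGAGCTGA) matches the top strand directly at positions 82–90; it anneals to the bottom strand with its 3' end pointing downstream toward position 90.
The 3' ends diverge (primer 1 extends toward position 1, primer 2 toward position 114), so the primers never converge on a shared product.

No product — the primers' 3' ends point away from each other.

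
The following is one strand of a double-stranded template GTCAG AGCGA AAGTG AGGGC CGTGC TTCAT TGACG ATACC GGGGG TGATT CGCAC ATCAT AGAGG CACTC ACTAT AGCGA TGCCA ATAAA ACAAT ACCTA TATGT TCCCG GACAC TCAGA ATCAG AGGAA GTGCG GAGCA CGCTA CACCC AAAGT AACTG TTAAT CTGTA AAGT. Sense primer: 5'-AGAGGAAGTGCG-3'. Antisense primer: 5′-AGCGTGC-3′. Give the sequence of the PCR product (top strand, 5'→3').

5'-AGAGGAAGTGCGGAGCACGCT-3'

The forward primer matches the template at positions 124–135.
Taking the reverse complement of AGCGTGC gives GCACGCT, found at positions 138–144 on the template; the primer anneals here to the top strand with its 3' end pointing upstream.
The product is the template from position 124 through 144 (21 bp).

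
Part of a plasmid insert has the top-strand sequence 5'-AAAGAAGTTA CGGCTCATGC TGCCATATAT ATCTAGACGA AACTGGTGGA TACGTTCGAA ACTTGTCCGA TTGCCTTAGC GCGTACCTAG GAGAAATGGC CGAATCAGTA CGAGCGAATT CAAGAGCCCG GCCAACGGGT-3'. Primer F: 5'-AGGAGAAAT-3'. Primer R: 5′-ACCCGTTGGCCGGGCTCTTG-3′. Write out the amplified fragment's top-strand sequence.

Scanning the template, AGGAGAAAT occurs at positions 89–97; this primer anneals to the bottom strand there with its 3' end pointing downstream.
Taking the reverse complement of ACCCGTTGGCCGGGCTCTTG gives CAAGAGCCCGGCCAACGGGT, found at positions 121–140 on the template; the primer anneals here to the top strand with its 3' end pointing upstream.
The product is the template from position 89 through 140 (52 bp).

5'-AGGAGAAATGGCCGAATCAGTACGAGCGAATTCAAGAGCCCGGCCAACGGGT-3'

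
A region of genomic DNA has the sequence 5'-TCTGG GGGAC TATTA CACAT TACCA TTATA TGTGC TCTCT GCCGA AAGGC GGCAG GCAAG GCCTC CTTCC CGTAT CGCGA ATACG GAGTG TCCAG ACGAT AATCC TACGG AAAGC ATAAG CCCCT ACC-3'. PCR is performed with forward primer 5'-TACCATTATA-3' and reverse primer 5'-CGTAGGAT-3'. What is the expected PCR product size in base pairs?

Forward primer TACCATTATA is found on the top strand at positions 21–30.
Reverse complement of the reverse primer: ATCCTACG. This occurs on the top strand at positions 102–109.
Amplicon spans positions 21–109: 89 bp.

89 bp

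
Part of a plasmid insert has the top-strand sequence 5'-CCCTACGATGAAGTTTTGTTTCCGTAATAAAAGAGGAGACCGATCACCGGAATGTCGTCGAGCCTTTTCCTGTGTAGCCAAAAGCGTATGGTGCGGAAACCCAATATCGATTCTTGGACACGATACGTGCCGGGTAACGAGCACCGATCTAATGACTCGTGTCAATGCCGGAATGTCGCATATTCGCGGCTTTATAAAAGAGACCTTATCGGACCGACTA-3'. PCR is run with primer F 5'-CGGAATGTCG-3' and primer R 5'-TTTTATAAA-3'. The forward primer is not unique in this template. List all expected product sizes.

The forward primer CGGAATGTCG matches the top strand at positions 48–57, 169–178.
The reverse primer's reverse complement is TTTATAAAA, matching at positions 191–199.
Each forward site pairs with the reverse site to give a product ending at position 199: sizes 152, 31 bp.

152 bp, 31 bp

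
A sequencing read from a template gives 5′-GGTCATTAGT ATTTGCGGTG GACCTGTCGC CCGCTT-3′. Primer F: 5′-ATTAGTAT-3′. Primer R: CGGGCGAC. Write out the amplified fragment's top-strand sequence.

5'-ATTAGTATTTGCGGTGGACCTGTCGCCCG-3'

The forward primer matches the template at positions 5–12.
The reverse primer's reverse complement is GTCGCCCG, which matches the template at positions 26–33.
The product is the template from position 5 through 33 (29 bp).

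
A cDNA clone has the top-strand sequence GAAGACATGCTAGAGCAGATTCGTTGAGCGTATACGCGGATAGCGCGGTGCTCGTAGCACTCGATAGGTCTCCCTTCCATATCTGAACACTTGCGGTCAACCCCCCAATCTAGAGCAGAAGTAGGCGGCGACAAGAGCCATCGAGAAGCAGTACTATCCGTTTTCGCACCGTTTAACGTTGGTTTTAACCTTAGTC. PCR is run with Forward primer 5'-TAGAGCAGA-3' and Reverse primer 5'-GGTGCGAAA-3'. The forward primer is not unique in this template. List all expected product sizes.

The forward primer TAGAGCAGA matches the top strand at positions 11–19, 111–119.
The reverse primer's reverse complement is TTTCGCACC, matching at positions 162–170.
Each forward site pairs with the reverse site to give a product ending at position 170: sizes 160, 60 bp.

160 bp, 60 bp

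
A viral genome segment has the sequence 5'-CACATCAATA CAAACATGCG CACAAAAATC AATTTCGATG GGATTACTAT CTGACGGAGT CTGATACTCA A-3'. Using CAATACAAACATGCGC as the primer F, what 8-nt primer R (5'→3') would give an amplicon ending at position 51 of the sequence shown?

5'-GATAGTAA-3'

The forward primer binds at positions 6–21; the product's 3' end on the top strand is position 51.
The reverse primer anneals to the top strand over positions 44–51, i.e. to TTACTATC.
Its sequence written 5'→3' is the reverse complement: GATAGTAA.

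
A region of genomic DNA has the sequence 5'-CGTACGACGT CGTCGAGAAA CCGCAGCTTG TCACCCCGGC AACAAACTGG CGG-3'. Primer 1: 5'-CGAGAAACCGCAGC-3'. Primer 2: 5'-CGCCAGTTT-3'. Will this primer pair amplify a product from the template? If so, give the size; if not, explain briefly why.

Primer 1 (CGAGAAACCGCAGC) matches the top strand at positions 14–27; it acts as a forward primer.
Primer 2's reverse complement is AAACTGGCG, matching the top strand at positions 44–52; it acts as a reverse primer.
The 3' ends face each other across positions 14–52, giving a 39 bp product.

Yes — a 39 bp product.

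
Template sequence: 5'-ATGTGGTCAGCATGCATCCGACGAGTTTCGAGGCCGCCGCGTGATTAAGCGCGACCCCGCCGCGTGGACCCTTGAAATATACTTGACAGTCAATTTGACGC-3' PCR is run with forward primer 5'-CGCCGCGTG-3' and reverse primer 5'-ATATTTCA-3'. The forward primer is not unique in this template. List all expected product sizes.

46 bp, 23 bp

The forward primer CGCCGCGTG matches the top strand at positions 35–43, 58–66.
The reverse primer's reverse complement is TGAAATAT, matching at positions 73–80.
Each forward site pairs with the reverse site to give a product ending at position 80: sizes 46, 23 bp.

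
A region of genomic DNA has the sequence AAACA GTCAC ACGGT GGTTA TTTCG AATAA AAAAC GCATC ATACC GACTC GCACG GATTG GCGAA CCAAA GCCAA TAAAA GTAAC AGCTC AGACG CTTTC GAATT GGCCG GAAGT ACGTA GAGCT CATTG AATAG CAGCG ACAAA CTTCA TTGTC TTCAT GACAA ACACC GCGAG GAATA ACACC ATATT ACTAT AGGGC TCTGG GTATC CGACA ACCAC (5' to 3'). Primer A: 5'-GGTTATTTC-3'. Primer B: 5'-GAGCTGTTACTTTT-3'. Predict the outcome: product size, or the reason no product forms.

Primer A (GGTTATTTC) matches the top strand at positions 16–24; it acts as a forward primer.
Primer B's reverse complement is AAAAGTAACAGCTC, matching the top strand at positions 77–90; it acts as a reverse primer.
The 3' ends face each other across positions 16–90, giving a 75 bp product.

Yes — a 75 bp product.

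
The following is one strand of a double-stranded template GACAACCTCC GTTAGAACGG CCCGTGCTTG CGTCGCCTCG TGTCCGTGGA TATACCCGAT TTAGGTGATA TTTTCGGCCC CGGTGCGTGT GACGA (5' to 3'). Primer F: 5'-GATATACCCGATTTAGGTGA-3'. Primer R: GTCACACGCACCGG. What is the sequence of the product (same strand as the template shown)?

Scanning the template, GATATACCCGATTTAGGTGA occurs at positions 49–68; this primer anneals to the bottom strand there with its 3' end pointing downstream.
Taking the reverse complement of GTCACACGCACCGG gives CCGGTGCGTGTGAC, found at positions 80–93 on the template; the primer anneals here to the top strand with its 3' end pointing upstream.
The product is the template from position 49 through 93 (45 bp).

5'-GATATACCCGATTTAGGTGATATTTTCGGCCCCGGTGCGTGTGAC-3'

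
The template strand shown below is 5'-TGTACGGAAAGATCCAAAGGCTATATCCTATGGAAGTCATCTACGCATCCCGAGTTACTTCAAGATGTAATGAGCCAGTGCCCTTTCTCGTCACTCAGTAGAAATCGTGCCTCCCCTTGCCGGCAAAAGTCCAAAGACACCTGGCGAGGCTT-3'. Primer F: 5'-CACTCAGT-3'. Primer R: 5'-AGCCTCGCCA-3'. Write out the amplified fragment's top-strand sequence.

5'-CACTCAGTAGAAATCGTGCCTCCCCTTGCCGGCAAAAGTCCAAAGACACCTGGCGAGGCT-3'

The forward primer matches the template at positions 92–99.
The reverse primer's reverse complement is TGGCGAGGCT, which matches the template at positions 142–151.
The product is the template from position 92 through 151 (60 bp).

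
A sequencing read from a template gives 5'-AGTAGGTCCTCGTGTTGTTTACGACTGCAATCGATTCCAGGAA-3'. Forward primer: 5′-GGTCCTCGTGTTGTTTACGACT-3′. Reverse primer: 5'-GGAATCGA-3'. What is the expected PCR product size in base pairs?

34 bp

The forward primer matches the template at positions 5–26.
Taking the reverse complement of GGAATCGA gives TCGATTCC, found at positions 31–38 on the template; the primer anneals here to the top strand with its 3' end pointing upstream.
Product length = (reverse-primer end) − (forward-primer start) + 1 = 38 − 5 + 1 = 34 bp.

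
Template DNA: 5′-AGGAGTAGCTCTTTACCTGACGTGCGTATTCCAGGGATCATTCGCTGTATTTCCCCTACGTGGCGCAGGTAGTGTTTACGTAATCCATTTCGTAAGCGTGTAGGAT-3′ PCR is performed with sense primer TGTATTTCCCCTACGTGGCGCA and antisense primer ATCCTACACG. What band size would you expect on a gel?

Forward primer TGTATTTCCCCTACGTGGCGCA is found on the top strand at positions 46–67.
Reverse complement of the reverse primer: CGTGTAGGAT. This occurs on the top strand at positions 97–106.
Product length = (reverse-primer end) − (forward-primer start) + 1 = 106 − 46 + 1 = 61 bp.

61 bp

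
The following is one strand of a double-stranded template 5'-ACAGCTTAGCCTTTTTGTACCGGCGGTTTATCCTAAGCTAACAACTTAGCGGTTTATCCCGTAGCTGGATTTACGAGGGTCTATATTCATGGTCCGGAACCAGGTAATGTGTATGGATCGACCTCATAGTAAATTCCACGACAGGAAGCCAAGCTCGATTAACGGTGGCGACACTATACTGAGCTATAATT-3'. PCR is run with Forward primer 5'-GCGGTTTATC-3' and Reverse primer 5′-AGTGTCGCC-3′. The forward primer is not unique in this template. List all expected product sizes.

The forward primer GCGGTTTATC matches the top strand at positions 23–32, 49–58.
The reverse primer's reverse complement is GGCGACACT, matching at positions 167–175.
Each forward site pairs with the reverse site to give a product ending at position 175: sizes 153, 127 bp.

153 bp, 127 bp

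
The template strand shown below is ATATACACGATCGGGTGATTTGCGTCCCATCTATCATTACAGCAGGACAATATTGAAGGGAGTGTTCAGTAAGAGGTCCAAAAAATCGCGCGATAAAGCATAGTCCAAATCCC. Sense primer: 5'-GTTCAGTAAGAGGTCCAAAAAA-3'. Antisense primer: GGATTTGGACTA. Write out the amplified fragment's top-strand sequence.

Forward primer GTTCAGTAAGAGGTCCAAAAAA is found on the top strand at positions 64–85.
The reverse primer's reverse complement is TAGTCCAAATCC, which matches the template at positions 101–112.
The product is the template from position 64 through 112 (49 bp).

5'-GTTCAGTAAGAGGTCCAAAAAATCGCGCGATAAAGCATAGTCCAAATCC-3'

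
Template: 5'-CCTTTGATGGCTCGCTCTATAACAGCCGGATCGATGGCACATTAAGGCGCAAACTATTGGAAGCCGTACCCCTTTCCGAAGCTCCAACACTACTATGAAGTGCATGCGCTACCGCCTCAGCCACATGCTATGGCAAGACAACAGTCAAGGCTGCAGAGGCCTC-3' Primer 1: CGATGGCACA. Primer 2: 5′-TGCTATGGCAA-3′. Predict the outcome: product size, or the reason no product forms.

Primer 1 (CGATGGCACA) matches the top strand at positions 32–41 (3' end points downstream).
Primer 2 (TGCTATGGCAA) also matches the top strand directly, at positions 126–136 — its reverse complement TTGCCATAGCA is not present.
Both primers anneal to the bottom strand with 3' ends pointing the same way, so neither can prime synthesis back toward the other.

No product — both primers anneal to the same strand and extend in the same direction.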